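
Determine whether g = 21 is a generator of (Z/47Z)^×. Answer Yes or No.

No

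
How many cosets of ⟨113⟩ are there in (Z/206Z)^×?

3

ord(113) | φ(206) = φ(2)·φ(103) = 1·102 = 102 = 2 · 3 · 17.
Divisors of 102: 1, 2, 3, 6, 17, 34, 51, 102.
Check 113^d mod 206 for each divisor in increasing order:
113^1 ≡ 113 (mod 206)
113^2 ≡ 203 (mod 206)
113^3 ≡ 73 (mod 206)
113^6 ≡ 179 (mod 206)
113^17 ≡ 205 (mod 206)
113^34 ≡ 1 (mod 206) ✓
The order of 113 is 34, so the subgroup it generates has 34 elements.
The index is φ(206) / ord(113) = 102 / 34 = 3.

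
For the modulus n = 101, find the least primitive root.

φ(101) = 101 − 1 = 100 = 2^2 · 5^2.
g is a primitive root iff g^(100/q) ≢ 1 (mod 101) for each prime q ∈ {2, 5}.
g = 2: 2^50 ≡ 100; 2^20 ≡ 95 — none is 1, so 2 is a primitive root.
So 2 is the smallest generator of (Z/101Z)^×.

2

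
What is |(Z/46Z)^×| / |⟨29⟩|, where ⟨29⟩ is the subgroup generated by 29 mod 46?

2

Since 29 ∈ (Z/46Z)^×, its order divides φ(46) = φ(2)·φ(23) = 1·22 = 22 = 2 · 11.
Divisors of 22: 1, 2, 11, 22.
Compute 29^d (mod 46) for the divisors d until we hit 1:
29^1 ≡ 29 (mod 46)
29^2 ≡ 13 (mod 46)
29^11 ≡ 1 (mod 46) ✓
The order of 29 is 11, so the subgroup it generates has 11 elements.
[(Z/46Z)^× : ⟨29⟩] = 22/11 = 2.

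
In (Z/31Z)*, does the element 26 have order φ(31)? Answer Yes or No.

No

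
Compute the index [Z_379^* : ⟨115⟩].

42

ord(115) | φ(379) = 379 − 1 = 378 = 2 · 3^3 · 7.
Divisors of 378: 1, 2, 3, 6, 7, 9, 14, 18, 21, 27, 42, 54, 63, 126, 189, 378.
Check 115^d mod 379 for each divisor in increasing order:
115^1 ≡ 115 (mod 379)
115^2 ≡ 339 (mod 379)
115^3 ≡ 327 (mod 379)
115^6 ≡ 51 (mod 379)
115^7 ≡ 180 (mod 379)
115^9 ≡ 1 (mod 379) ✓
So ord_379(115) = 9, hence |⟨115⟩| = 9.
[(Z/379Z)^× : ⟨115⟩] = 378/9 = 42.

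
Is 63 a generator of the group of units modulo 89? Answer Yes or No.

φ(89) = 89 − 1 = 88 = 2^3 · 11.
63 is a primitive root mod 89 iff 63^(φ(89)/q) ≢ 1 for every prime q | φ(89), i.e. q ∈ {2, 11}.
63^44 ≡ 88 (mod 89)  [q = 2: ≢ 1 ✓]
63^8 ≡ 8 (mod 89)  [q = 11: ≢ 1 ✓]
All checks pass, so 63 has order 88 and is a primitive root modulo 89.

Yes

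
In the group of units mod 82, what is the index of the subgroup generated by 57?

By Lagrange's theorem, ord_82(57) divides φ(82) = φ(2)·φ(41) = 1·40 = 40 = 2^3 · 5.
Divisors of 40: 1, 2, 4, 5, 8, 10, 20, 40.
Compute 57^d (mod 82) for the divisors d until we hit 1:
57^1 ≡ 57
57^2 ≡ 51
57^4 ≡ 59
57^5 ≡ 1
Thus |⟨57⟩| = ord(57) = 5.
Index = |(Z/82Z)^×| / |⟨57⟩| = 40 / 5 = 8.

8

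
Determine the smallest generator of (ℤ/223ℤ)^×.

3

φ(223) = 223 − 1 = 222 = 2 · 3 · 37.
g is a primitive root iff g^(222/q) ≢ 1 (mod 223) for each prime q ∈ {2, 3, 37}.
g = 2: 2^111 ≡ 1 — hits 1, so not a primitive root.
g = 3: 3^111 ≡ 222; 3^74 ≡ 183; 3^6 ≡ 60 — none is 1, so 3 is a primitive root.
Hence the least primitive root of 223 is 3.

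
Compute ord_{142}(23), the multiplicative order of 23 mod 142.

14

ord(23) | φ(142) = φ(2)·φ(71) = 1·70 = 70 = 2 · 5 · 7.
Divisors of 70: 1, 2, 5, 7, 10, 14, 35, 70.
Evaluate successive powers at the divisors of 70:
23^1 ≡ 23 (mod 142)
23^2 ≡ 103 (mod 142)
23^5 ≡ 51 (mod 142)
23^7 ≡ 141 (mod 142)
23^10 ≡ 45 (mod 142)
23^14 ≡ 1 (mod 142) ✓
Hence ord(23) = 14.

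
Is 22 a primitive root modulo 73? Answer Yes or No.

No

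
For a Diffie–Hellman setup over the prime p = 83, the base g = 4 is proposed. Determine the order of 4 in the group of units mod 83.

41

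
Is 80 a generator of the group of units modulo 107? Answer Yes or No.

φ(107) = 107 − 1 = 106 = 2 · 53.
Test 80^(106/q) mod 107 for each prime factor q of 106:
80^53 ≡ 106 (mod 107)  [q = 2: ≢ 1 ✓]
80^2 ≡ 87 (mod 107)  [q = 53: ≢ 1 ✓]
None equal 1, so ord_107(80) = 106: 80 is a primitive root.

Yes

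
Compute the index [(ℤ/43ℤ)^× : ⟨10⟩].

Since 10 ∈ (Z/43Z)^×, its order divides φ(43) = 43 − 1 = 42 = 2 · 3 · 7.
Divisors of 42: 1, 2, 3, 6, 7, 14, 21, 42.
Test each divisor d:
10^1 ≡ 10
10^2 ≡ 14
10^3 ≡ 11
10^6 ≡ 35
10^7 ≡ 6
10^14 ≡ 36
10^21 ≡ 1
So ord_43(10) = 21, hence |⟨10⟩| = 21.
Index = |(Z/43Z)^×| / |⟨10⟩| = 42 / 21 = 2.

2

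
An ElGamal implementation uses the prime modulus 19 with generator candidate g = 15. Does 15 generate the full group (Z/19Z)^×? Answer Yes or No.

φ(19) = 19 − 1 = 18 = 2 · 3^2.
Test 15^(18/q) mod 19 for each prime factor q of 18:
15^9 ≡ 18 (mod 19)  [q = 2: ≢ 1 ✓]
15^6 ≡ 11 (mod 19)  [q = 3: ≢ 1 ✓]
All checks pass, so 15 has order 18 and is a primitive root modulo 19.

Yes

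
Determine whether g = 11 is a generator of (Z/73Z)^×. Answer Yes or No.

φ(73) = 73 − 1 = 72 = 2^3 · 3^2.
An element g generates (Z/73Z)^× iff g^(72/q) ≢ 1 (mod 73) for each prime q ∈ {2, 3}.
11^36 ≡ 72 (mod 73)  [q = 2: ≢ 1 ✓]
11^24 ≡ 8 (mod 73)  [q = 3: ≢ 1 ✓]
Every test exponent gives a nontrivial residue, hence 11 generates the full group.

Yes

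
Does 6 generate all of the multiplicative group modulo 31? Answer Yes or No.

No

φ(31) = 31 − 1 = 30 = 2 · 3 · 5.
Test 6^(30/q) mod 31 for each prime factor q of 30:
6^15 ≡ 30 (mod 31)  [q = 2: ≢ 1 ✓]
6^10 ≡ 25 (mod 31)  [q = 3: ≢ 1 ✓]
6^6 ≡ 1 (mod 31)  [q = 5: ≡ 1 ✗]
6^6 ≡ 1 shows ord(6) | 6, strictly less than φ(31); not a primitive root.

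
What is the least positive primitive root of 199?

3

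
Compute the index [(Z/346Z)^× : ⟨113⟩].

The order of 113 must divide φ(346) = φ(2)·φ(173) = 1·172 = 172 = 2^2 · 43.
Divisors of 172: 1, 2, 4, 43, 86, 172.
Test each divisor d:
113^1 ≡ 113 (mod 346)
113^2 ≡ 313 (mod 346)
113^4 ≡ 51 (mod 346)
113^43 ≡ 345 (mod 346)
113^86 ≡ 1 (mod 346) ✓
So ord_346(113) = 86, hence |⟨113⟩| = 86.
[(Z/346Z)^× : ⟨113⟩] = 172/86 = 2.

2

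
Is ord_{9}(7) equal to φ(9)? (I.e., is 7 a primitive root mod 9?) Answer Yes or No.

φ(9) = φ(3^2) = 3·(3−1) = 6 = 2 · 3.
7 is a primitive root mod 9 iff 7^(φ(9)/q) ≢ 1 for every prime q | φ(9), i.e. q ∈ {2, 3}.
7^3 ≡ 1 (mod 9)  [q = 2: ≡ 1 ✗]
7^2 ≡ 4 (mod 9)  [q = 3: ≢ 1 ✓]
7^3 ≡ 1 shows ord(7) | 3, strictly less than φ(9); not a primitive root.

No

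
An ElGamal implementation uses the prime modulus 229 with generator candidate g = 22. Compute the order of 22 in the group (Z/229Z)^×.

76

Since 22 ∈ (Z/229Z)^×, its order divides φ(229) = 229 − 1 = 228 = 2^2 · 3 · 19.
Divisors of 228: 1, 2, 3, 4, 6, 12, 19, 38, 57, 76, 114, 228.
Check 22^d mod 229 for each divisor in increasing order:
22^1 ≡ 22 (mod 229)
22^2 ≡ 26 (mod 229)
22^3 ≡ 114 (mod 229)
22^4 ≡ 218 (mod 229)
22^6 ≡ 172 (mod 229)
22^12 ≡ 43 (mod 229)
22^19 ≡ 122 (mod 229)
22^38 ≡ 228 (mod 229)
22^57 ≡ 107 (mod 229)
22^76 ≡ 1 (mod 229) ✓
The smallest such exponent is 76, so the order of 22 is 76.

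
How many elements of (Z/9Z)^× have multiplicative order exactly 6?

φ(9) = φ(3^2) = 3·(3−1) = 6 = 2 · 3.
Since (Z/9Z)^× is cyclic of order 6, the number of elements of order d is φ(d) when d | 6 and 0 otherwise.
6 = 2 · 3 divides 6, and φ(6) = 2.

2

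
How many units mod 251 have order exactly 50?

20

φ(251) = 251 − 1 = 250 = 2 · 5^3.
Since (Z/251Z)^× is cyclic of order 250, the number of elements of order d is φ(d) when d | 250 and 0 otherwise.
50 = 2 · 5^2 divides 250, and φ(50) = 20.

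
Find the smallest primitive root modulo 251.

6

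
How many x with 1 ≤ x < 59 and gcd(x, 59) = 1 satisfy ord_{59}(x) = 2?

1

φ(59) = 59 − 1 = 58 = 2 · 29.
(Z/59Z)^× is cyclic (|G| = 58); a cyclic group of order m has exactly φ(d) elements of each order d | m, and none otherwise.
2 | 58, and φ(2) = 2 − 1 = 1.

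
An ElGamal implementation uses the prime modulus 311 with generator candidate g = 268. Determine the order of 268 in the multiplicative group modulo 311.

By Lagrange's theorem, ord_311(268) divides φ(311) = 311 − 1 = 310 = 2 · 5 · 31.
Divisors of 310: 1, 2, 5, 10, 31, 62, 155, 310.
Check 268^d mod 311 for each divisor in increasing order:
268^1 ≡ 268
268^2 ≡ 294
268^5 ≡ 13
268^10 ≡ 169
268^31 ≡ 216
268^62 ≡ 6
268^155 ≡ 1
Therefore the multiplicative order of 268 modulo 311 is 155.

155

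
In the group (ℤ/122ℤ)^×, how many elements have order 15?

φ(122) = φ(2)·φ(61) = 1·60 = 60 = 2^2 · 3 · 5.
In a cyclic group of order 60, there are φ(d) elements of order d for each divisor d of 60, and zero for non-divisors.
15 = 3 · 5 divides 60, and φ(15) = 8.

8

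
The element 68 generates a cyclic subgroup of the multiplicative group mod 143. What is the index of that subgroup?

ord(68) | φ(143) = φ(11·13) = (11−1)·(13−1) = 10·12 = 120 = 2^3 · 3 · 5.
Divisors of 120: 1, 2, 3, 4, 5, 6, 8, 10, 12, 15, 20, 24, 30, 40, 60, 120.
Compute 68^d (mod 143) for the divisors d until we hit 1:
68^1 ≡ 68 (mod 143)
68^2 ≡ 48 (mod 143)
68^3 ≡ 118 (mod 143)
68^4 ≡ 16 (mod 143)
68^5 ≡ 87 (mod 143)
68^6 ≡ 53 (mod 143)
68^8 ≡ 113 (mod 143)
68^10 ≡ 133 (mod 143)
68^12 ≡ 92 (mod 143)
68^15 ≡ 131 (mod 143)
68^20 ≡ 100 (mod 143)
68^24 ≡ 27 (mod 143)
68^30 ≡ 1 (mod 143) ✓
Thus |⟨68⟩| = ord(68) = 30.
The index is φ(143) / ord(68) = 120 / 30 = 4.

4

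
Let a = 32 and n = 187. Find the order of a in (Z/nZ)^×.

8

Since 32 ∈ (Z/187Z)^×, its order divides φ(187) = φ(11·17) = (11−1)·(17−1) = 10·16 = 160 = 2^5 · 5.
Divisors of 160: 1, 2, 4, 5, 8, 10, 16, 20, 32, 40, 80, 160.
Check 32^d mod 187 for each divisor in increasing order:
32^1 ≡ 32 (mod 187)
32^2 ≡ 89 (mod 187)
32^4 ≡ 67 (mod 187)
32^5 ≡ 87 (mod 187)
32^8 ≡ 1 (mod 187) ✓
Hence ord(32) = 8.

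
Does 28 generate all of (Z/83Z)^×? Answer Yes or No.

φ(83) = 83 − 1 = 82 = 2 · 41.
An element g generates (Z/83Z)^× iff g^(82/q) ≢ 1 (mod 83) for each prime q ∈ {2, 41}.
28^41 ≡ 1 (mod 83)  [q = 2: ≡ 1 ✗]
28^2 ≡ 37 (mod 83)  [q = 41: ≢ 1 ✓]
Since 28^41 ≡ 1, the order of 28 divides 41 < 82, so 28 is not a primitive root.

No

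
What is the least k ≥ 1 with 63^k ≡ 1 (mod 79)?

Since 63 ∈ (Z/79Z)^×, its order divides φ(79) = 79 − 1 = 78 = 2 · 3 · 13.
Divisors of 78: 1, 2, 3, 6, 13, 26, 39, 78.
Compute 63^d (mod 79) for the divisors d until we hit 1:
63^1 ≡ 63 (mod 79)
63^2 ≡ 19 (mod 79)
63^3 ≡ 12 (mod 79)
63^6 ≡ 65 (mod 79)
63^13 ≡ 24 (mod 79)
63^26 ≡ 23 (mod 79)
63^39 ≡ 78 (mod 79)
63^78 ≡ 1 (mod 79) ✓
Therefore the multiplicative order of 63 modulo 79 is 78.

78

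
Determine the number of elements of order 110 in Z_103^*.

0

φ(103) = 103 − 1 = 102 = 2 · 3 · 17.
(Z/103Z)^× is cyclic (|G| = 102); a cyclic group of order m has exactly φ(d) elements of each order d | m, and none otherwise.
110 does not divide 102, so no element of (Z/103Z)^× has order 110.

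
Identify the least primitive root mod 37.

2

φ(37) = 37 − 1 = 36 = 2^2 · 3^2.
Test candidates g = 2, 3, … against the prime factors q ∈ {2, 3} of φ(37): g is a generator iff g^(36/q) ≢ 1 for every such q.
g = 2: 2^18 ≡ 36; 2^12 ≡ 26 — none is 1, so 2 is a primitive root.
So 2 is the smallest generator of (Z/37Z)^×.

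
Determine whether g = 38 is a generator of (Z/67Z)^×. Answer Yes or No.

No

φ(67) = 67 − 1 = 66 = 2 · 3 · 11.
It suffices to check that the order of 38 is not a proper divisor of 66: compute 38^(66/q) for q ∈ {2, 3, 11}.
38^33 ≡ 66 (mod 67)  [q = 2: ≢ 1 ✓]
38^22 ≡ 29 (mod 67)  [q = 3: ≢ 1 ✓]
38^6 ≡ 1 (mod 67)  [q = 11: ≡ 1 ✗]
The check at q = 11 fails, so 38 generates a proper subgroup.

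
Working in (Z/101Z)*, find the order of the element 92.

25

Since 92 ∈ (Z/101Z)^×, its order divides φ(101) = 101 − 1 = 100 = 2^2 · 5^2.
Divisors of 100: 1, 2, 4, 5, 10, 20, 25, 50, 100.
Compute 92^d (mod 101) for the divisors d until we hit 1:
92^1 ≡ 92 (mod 101)
92^2 ≡ 81 (mod 101)
92^4 ≡ 97 (mod 101)
92^5 ≡ 36 (mod 101)
92^10 ≡ 84 (mod 101)
92^20 ≡ 87 (mod 101)
92^25 ≡ 1 (mod 101) ✓
Therefore the multiplicative order of 92 modulo 101 is 25.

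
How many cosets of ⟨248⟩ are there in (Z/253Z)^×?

Since 248 ∈ (Z/253Z)^×, its order divides φ(253) = φ(11·23) = (11−1)·(23−1) = 10·22 = 220 = 2^2 · 5 · 11.
Divisors of 220: 1, 2, 4, 5, 10, 11, 20, 22, 44, 55, 110, 220.
Compute 248^d (mod 253) for the divisors d until we hit 1:
248^1 ≡ 248 (mod 253)
248^2 ≡ 25 (mod 253)
248^4 ≡ 119 (mod 253)
248^5 ≡ 164 (mod 253)
248^10 ≡ 78 (mod 253)
248^11 ≡ 116 (mod 253)
248^20 ≡ 12 (mod 253)
248^22 ≡ 47 (mod 253)
248^44 ≡ 185 (mod 253)
248^55 ≡ 208 (mod 253)
248^110 ≡ 1 (mod 253) ✓
So ord_253(248) = 110, hence |⟨248⟩| = 110.
[(Z/253Z)^× : ⟨248⟩] = 220/110 = 2.

2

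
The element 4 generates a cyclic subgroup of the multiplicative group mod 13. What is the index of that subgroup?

2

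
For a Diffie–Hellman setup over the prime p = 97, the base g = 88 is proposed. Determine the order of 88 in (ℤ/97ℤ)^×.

24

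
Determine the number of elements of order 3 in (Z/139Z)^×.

2

φ(139) = 139 − 1 = 138 = 2 · 3 · 23.
Since (Z/139Z)^× is cyclic of order 138, the number of elements of order d is φ(d) when d | 138 and 0 otherwise.
3 | 138, and φ(3) = 3 − 1 = 2.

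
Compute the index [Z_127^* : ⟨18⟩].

2

Since 18 ∈ (Z/127Z)^×, its order divides φ(127) = 127 − 1 = 126 = 2 · 3^2 · 7.
Divisors of 126: 1, 2, 3, 6, 7, 9, 14, 18, 21, 42, 63, 126.
Evaluate successive powers at the divisors of 126:
18^1 ≡ 18
18^2 ≡ 70
18^3 ≡ 117
18^6 ≡ 100
18^7 ≡ 22
18^9 ≡ 16
18^14 ≡ 103
18^18 ≡ 2
18^21 ≡ 107
18^42 ≡ 19
18^63 ≡ 1
The order of 18 is 63, so the subgroup it generates has 63 elements.
The index is φ(127) / ord(18) = 126 / 63 = 2.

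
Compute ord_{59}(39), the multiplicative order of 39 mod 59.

58

By Lagrange's theorem, ord_59(39) divides φ(59) = 59 − 1 = 58 = 2 · 29.
Divisors of 58: 1, 2, 29, 58.
Compute 39^d (mod 59) for the divisors d until we hit 1:
39^1 ≡ 39
39^2 ≡ 46
39^29 ≡ 58
39^58 ≡ 1
So ord_59(39) = 58.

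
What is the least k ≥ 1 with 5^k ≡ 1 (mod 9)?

By Lagrange's theorem, ord_9(5) divides φ(9) = φ(3^2) = 3·(3−1) = 6 = 2 · 3.
Divisors of 6: 1, 2, 3, 6.
Test each divisor d:
5^1 ≡ 5 (mod 9)
5^2 ≡ 7 (mod 9)
5^3 ≡ 8 (mod 9)
5^6 ≡ 1 (mod 9) ✓
Hence ord(5) = 6.

6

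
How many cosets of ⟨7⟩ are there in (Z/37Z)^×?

By Lagrange's theorem, ord_37(7) divides φ(37) = 37 − 1 = 36 = 2^2 · 3^2.
Divisors of 36: 1, 2, 3, 4, 6, 9, 12, 18, 36.
Check 7^d mod 37 for each divisor in increasing order:
7^1 ≡ 7 (mod 37)
7^2 ≡ 12 (mod 37)
7^3 ≡ 10 (mod 37)
7^4 ≡ 33 (mod 37)
7^6 ≡ 26 (mod 37)
7^9 ≡ 1 (mod 37) ✓
Thus |⟨7⟩| = ord(7) = 9.
The index is φ(37) / ord(7) = 36 / 9 = 4.

4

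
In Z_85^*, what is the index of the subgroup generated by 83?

Since 83 ∈ (Z/85Z)^×, its order divides φ(85) = φ(5·17) = (5−1)·(17−1) = 4·16 = 64 = 2^6.
Divisors of 64: 1, 2, 4, 8, 16, 32, 64.
Check 83^d mod 85 for each divisor in increasing order:
83^1 ≡ 83
83^2 ≡ 4
83^4 ≡ 16
83^8 ≡ 1
So ord_85(83) = 8, hence |⟨83⟩| = 8.
Index = |(Z/85Z)^×| / |⟨83⟩| = 64 / 8 = 8.

8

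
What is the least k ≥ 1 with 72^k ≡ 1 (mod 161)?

ord(72) | φ(161) = φ(7·23) = (7−1)·(23−1) = 6·22 = 132 = 2^2 · 3 · 11.
Divisors of 132: 1, 2, 3, 4, 6, 11, 12, 22, 33, 44, 66, 132.
Evaluate successive powers at the divisors of 132:
72^1 ≡ 72
72^2 ≡ 32
72^3 ≡ 50
72^4 ≡ 58
72^6 ≡ 85
72^11 ≡ 116
72^12 ≡ 141
72^22 ≡ 93
72^33 ≡ 1
The smallest such exponent is 33, so the order of 72 is 33.

33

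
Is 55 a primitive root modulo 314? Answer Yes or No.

Yes

φ(314) = φ(2)·φ(157) = 1·156 = 156 = 2^2 · 3 · 13.
An element g generates (Z/314Z)^× iff g^(156/q) ≢ 1 (mod 314) for each prime q ∈ {2, 3, 13}.
55^78 ≡ 313 (mod 314)  [q = 2: ≢ 1 ✓]
55^52 ≡ 301 (mod 314)  [q = 3: ≢ 1 ✓]
55^12 ≡ 99 (mod 314)  [q = 13: ≢ 1 ✓]
Every test exponent gives a nontrivial residue, hence 55 generates the full group.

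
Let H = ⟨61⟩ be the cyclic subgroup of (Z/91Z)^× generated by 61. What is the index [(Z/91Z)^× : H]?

ord(61) | φ(91) = φ(7·13) = (7−1)·(13−1) = 6·12 = 72 = 2^3 · 3^2.
Divisors of 72: 1, 2, 3, 4, 6, 8, 9, 12, 18, 24, 36, 72.
Compute 61^d (mod 91) for the divisors d until we hit 1:
61^1 ≡ 61
61^2 ≡ 81
61^3 ≡ 27
61^4 ≡ 9
61^6 ≡ 1
The order of 61 is 6, so the subgroup it generates has 6 elements.
[(Z/91Z)^× : ⟨61⟩] = 72/6 = 12.

12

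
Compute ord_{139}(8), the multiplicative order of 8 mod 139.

The order of 8 must divide φ(139) = 139 − 1 = 138 = 2 · 3 · 23.
Divisors of 138: 1, 2, 3, 6, 23, 46, 69, 138.
Check 8^d mod 139 for each divisor in increasing order:
8^1 ≡ 8 (mod 139)
8^2 ≡ 64 (mod 139)
8^3 ≡ 95 (mod 139)
8^6 ≡ 129 (mod 139)
8^23 ≡ 138 (mod 139)
8^46 ≡ 1 (mod 139) ✓
So ord_139(8) = 46.

46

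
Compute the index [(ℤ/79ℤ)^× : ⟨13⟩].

2

ord(13) | φ(79) = 79 − 1 = 78 = 2 · 3 · 13.
Divisors of 78: 1, 2, 3, 6, 13, 26, 39, 78.
Check 13^d mod 79 for each divisor in increasing order:
13^1 ≡ 13 (mod 79)
13^2 ≡ 11 (mod 79)
13^3 ≡ 64 (mod 79)
13^6 ≡ 67 (mod 79)
13^13 ≡ 55 (mod 79)
13^26 ≡ 23 (mod 79)
13^39 ≡ 1 (mod 79) ✓
The order of 13 is 39, so the subgroup it generates has 39 elements.
[(Z/79Z)^× : ⟨13⟩] = 78/39 = 2.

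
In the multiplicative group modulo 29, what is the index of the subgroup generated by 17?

7

The order of 17 must divide φ(29) = 29 − 1 = 28 = 2^2 · 7.
Divisors of 28: 1, 2, 4, 7, 14, 28.
Test each divisor d:
17^1 ≡ 17
17^2 ≡ 28
17^4 ≡ 1
The order of 17 is 4, so the subgroup it generates has 4 elements.
The index is φ(29) / ord(17) = 28 / 4 = 7.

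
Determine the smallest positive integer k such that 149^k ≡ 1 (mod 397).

44

ord(149) | φ(397) = 397 − 1 = 396 = 2^2 · 3^2 · 11.
Divisors of 396: 1, 2, 3, 4, 6, 9, 11, 12, 18, 22, 33, 36, 44, 66, 99, 132, 198, 396.
Test each divisor d:
149^1 ≡ 149 (mod 397)
149^2 ≡ 366 (mod 397)
149^3 ≡ 145 (mod 397)
149^4 ≡ 167 (mod 397)
149^6 ≡ 381 (mod 397)
149^9 ≡ 62 (mod 397)
149^11 ≡ 63 (mod 397)
149^12 ≡ 256 (mod 397)
149^18 ≡ 271 (mod 397)
149^22 ≡ 396 (mod 397)
149^33 ≡ 334 (mod 397)
149^36 ≡ 393 (mod 397)
149^44 ≡ 1 (mod 397) ✓
Therefore the multiplicative order of 149 modulo 397 is 44.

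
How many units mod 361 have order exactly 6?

2

φ(361) = φ(19^2) = 19·(19−1) = 342 = 2 · 3^2 · 19.
In a cyclic group of order 342, there are φ(d) elements of order d for each divisor d of 342, and zero for non-divisors.
6 = 2 · 3 divides 342, and φ(6) = 2.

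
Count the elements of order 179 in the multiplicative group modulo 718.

178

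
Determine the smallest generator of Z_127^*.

3

φ(127) = 127 − 1 = 126 = 2 · 3^2 · 7.
Test candidates g = 2, 3, … against the prime factors q ∈ {2, 3, 7} of φ(127): g is a generator iff g^(126/q) ≢ 1 for every such q.
g = 2: 2^63 ≡ 1 — hits 1, so not a primitive root.
g = 3: 3^63 ≡ 126; 3^42 ≡ 107; 3^18 ≡ 4 — none is 1, so 3 is a primitive root.
So 3 is the smallest generator of (Z/127Z)^×.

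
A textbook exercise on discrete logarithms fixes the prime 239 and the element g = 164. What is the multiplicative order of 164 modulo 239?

34

The order of 164 must divide φ(239) = 239 − 1 = 238 = 2 · 7 · 17.
Divisors of 238: 1, 2, 7, 14, 17, 34, 119, 238.
Check 164^d mod 239 for each divisor in increasing order:
164^1 ≡ 164
164^2 ≡ 128
164^7 ≡ 217
164^14 ≡ 6
164^17 ≡ 238
164^34 ≡ 1
So ord_239(164) = 34.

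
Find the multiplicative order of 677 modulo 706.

ord(677) | φ(706) = φ(2)·φ(353) = 1·352 = 352 = 2^5 · 11.
Divisors of 352: 1, 2, 4, 8, 11, 16, 22, 32, 44, 88, 176, 352.
Compute 677^d (mod 706) for the divisors d until we hit 1:
677^1 ≡ 677 (mod 706)
677^2 ≡ 135 (mod 706)
677^4 ≡ 575 (mod 706)
677^8 ≡ 217 (mod 706)
677^11 ≡ 469 (mod 706)
677^16 ≡ 493 (mod 706)
677^22 ≡ 395 (mod 706)
677^32 ≡ 185 (mod 706)
677^44 ≡ 705 (mod 706)
677^88 ≡ 1 (mod 706) ✓
So ord_706(677) = 88.

88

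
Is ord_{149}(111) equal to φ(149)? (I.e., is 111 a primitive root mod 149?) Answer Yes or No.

Yes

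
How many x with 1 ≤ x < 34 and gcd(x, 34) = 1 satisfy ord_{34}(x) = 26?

φ(34) = φ(2)·φ(17) = 1·16 = 16 = 2^4.
In a cyclic group of order 16, there are φ(d) elements of order d for each divisor d of 16, and zero for non-divisors.
26 does not divide 16, so no element of (Z/34Z)^× has order 26.

0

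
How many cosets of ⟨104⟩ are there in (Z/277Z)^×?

3

By Lagrange's theorem, ord_277(104) divides φ(277) = 277 − 1 = 276 = 2^2 · 3 · 23.
Divisors of 276: 1, 2, 3, 4, 6, 12, 23, 46, 69, 92, 138, 276.
Test each divisor d:
104^1 ≡ 104 (mod 277)
104^2 ≡ 13 (mod 277)
104^3 ≡ 244 (mod 277)
104^4 ≡ 169 (mod 277)
104^6 ≡ 258 (mod 277)
104^12 ≡ 84 (mod 277)
104^23 ≡ 217 (mod 277)
104^46 ≡ 276 (mod 277)
104^69 ≡ 60 (mod 277)
104^92 ≡ 1 (mod 277) ✓
The order of 104 is 92, so the subgroup it generates has 92 elements.
[(Z/277Z)^× : ⟨104⟩] = 276/92 = 3.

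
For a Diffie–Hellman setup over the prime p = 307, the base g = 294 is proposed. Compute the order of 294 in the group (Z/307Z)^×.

Since 294 ∈ (Z/307Z)^×, its order divides φ(307) = 307 − 1 = 306 = 2 · 3^2 · 17.
Divisors of 306: 1, 2, 3, 6, 9, 17, 18, 34, 51, 102, 153, 306.
Evaluate successive powers at the divisors of 306:
294^1 ≡ 294 (mod 307)
294^2 ≡ 169 (mod 307)
294^3 ≡ 259 (mod 307)
294^6 ≡ 155 (mod 307)
294^9 ≡ 235 (mod 307)
294^17 ≡ 168 (mod 307)
294^18 ≡ 272 (mod 307)
294^34 ≡ 287 (mod 307)
294^51 ≡ 17 (mod 307)
294^102 ≡ 289 (mod 307)
294^153 ≡ 1 (mod 307) ✓
Hence ord(294) = 153.

153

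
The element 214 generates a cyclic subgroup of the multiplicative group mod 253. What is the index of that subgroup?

2

ord(214) | φ(253) = φ(11·23) = (11−1)·(23−1) = 10·22 = 220 = 2^2 · 5 · 11.
Divisors of 220: 1, 2, 4, 5, 10, 11, 20, 22, 44, 55, 110, 220.
Test each divisor d:
214^1 ≡ 214
214^2 ≡ 3
214^4 ≡ 9
214^5 ≡ 155
214^10 ≡ 243
214^11 ≡ 137
214^20 ≡ 100
214^22 ≡ 47
214^44 ≡ 185
214^55 ≡ 45
214^110 ≡ 1
The order of 214 is 110, so the subgroup it generates has 110 elements.
[(Z/253Z)^× : ⟨214⟩] = 220/110 = 2.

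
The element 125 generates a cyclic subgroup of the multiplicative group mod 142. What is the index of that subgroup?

14

The order of 125 must divide φ(142) = φ(2)·φ(71) = 1·70 = 70 = 2 · 5 · 7.
Divisors of 70: 1, 2, 5, 7, 10, 14, 35, 70.
Evaluate successive powers at the divisors of 70:
125^1 ≡ 125 (mod 142)
125^2 ≡ 5 (mod 142)
125^5 ≡ 1 (mod 142) ✓
The order of 125 is 5, so the subgroup it generates has 5 elements.
[(Z/142Z)^× : ⟨125⟩] = 70/5 = 14.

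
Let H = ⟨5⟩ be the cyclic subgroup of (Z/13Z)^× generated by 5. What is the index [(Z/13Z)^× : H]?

3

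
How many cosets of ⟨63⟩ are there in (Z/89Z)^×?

1

ord(63) | φ(89) = 89 − 1 = 88 = 2^3 · 11.
Divisors of 88: 1, 2, 4, 8, 11, 22, 44, 88.
Test each divisor d:
63^1 ≡ 63 (mod 89)
63^2 ≡ 53 (mod 89)
63^4 ≡ 50 (mod 89)
63^8 ≡ 8 (mod 89)
63^11 ≡ 12 (mod 89)
63^22 ≡ 55 (mod 89)
63^44 ≡ 88 (mod 89)
63^88 ≡ 1 (mod 89) ✓
The order of 63 is 88, so the subgroup it generates has 88 elements.
The index is φ(89) / ord(63) = 88 / 88 = 1.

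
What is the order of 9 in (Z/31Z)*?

15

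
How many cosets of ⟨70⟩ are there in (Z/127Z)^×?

2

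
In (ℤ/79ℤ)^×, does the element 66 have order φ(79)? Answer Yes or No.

φ(79) = 79 − 1 = 78 = 2 · 3 · 13.
Test 66^(78/q) mod 79 for each prime factor q of 78:
66^39 ≡ 78 (mod 79)  [q = 2: ≢ 1 ✓]
66^26 ≡ 23 (mod 79)  [q = 3: ≢ 1 ✓]
66^6 ≡ 67 (mod 79)  [q = 13: ≢ 1 ✓]
Every test exponent gives a nontrivial residue, hence 66 generates the full group.

Yes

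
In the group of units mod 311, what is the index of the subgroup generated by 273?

2

By Lagrange's theorem, ord_311(273) divides φ(311) = 311 − 1 = 310 = 2 · 5 · 31.
Divisors of 310: 1, 2, 5, 10, 31, 62, 155, 310.
Test each divisor d:
273^1 ≡ 273 (mod 311)
273^2 ≡ 200 (mod 311)
273^5 ≡ 168 (mod 311)
273^10 ≡ 234 (mod 311)
273^31 ≡ 52 (mod 311)
273^62 ≡ 216 (mod 311)
273^155 ≡ 1 (mod 311) ✓
So ord_311(273) = 155, hence |⟨273⟩| = 155.
The index is φ(311) / ord(273) = 310 / 155 = 2.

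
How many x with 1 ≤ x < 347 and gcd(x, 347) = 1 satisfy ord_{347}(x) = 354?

0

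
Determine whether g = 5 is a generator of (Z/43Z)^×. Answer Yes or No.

Yes

φ(43) = 43 − 1 = 42 = 2 · 3 · 7.
An element g generates (Z/43Z)^× iff g^(42/q) ≢ 1 (mod 43) for each prime q ∈ {2, 3, 7}.
5^21 ≡ 42 (mod 43)  [q = 2: ≢ 1 ✓]
5^14 ≡ 36 (mod 43)  [q = 3: ≢ 1 ✓]
5^6 ≡ 16 (mod 43)  [q = 7: ≢ 1 ✓]
None equal 1, so ord_43(5) = 42: 5 is a primitive root.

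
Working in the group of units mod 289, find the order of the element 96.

272

Since 96 ∈ (Z/289Z)^×, its order divides φ(289) = φ(17^2) = 17·(17−1) = 272 = 2^4 · 17.
Divisors of 272: 1, 2, 4, 8, 16, 17, 34, 68, 136, 272.
Check 96^d mod 289 for each divisor in increasing order:
96^1 ≡ 96
96^2 ≡ 257
96^4 ≡ 157
96^8 ≡ 84
96^16 ≡ 120
96^17 ≡ 249
96^34 ≡ 155
96^68 ≡ 38
96^136 ≡ 288
96^272 ≡ 1
Therefore the multiplicative order of 96 modulo 289 is 272.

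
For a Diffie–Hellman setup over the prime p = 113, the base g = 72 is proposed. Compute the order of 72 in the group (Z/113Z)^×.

ord(72) | φ(113) = 113 − 1 = 112 = 2^4 · 7.
Divisors of 112: 1, 2, 4, 7, 8, 14, 16, 28, 56, 112.
Evaluate successive powers at the divisors of 112:
72^1 ≡ 72
72^2 ≡ 99
72^4 ≡ 83
72^7 ≡ 69
72^8 ≡ 109
72^14 ≡ 15
72^16 ≡ 16
72^28 ≡ 112
72^56 ≡ 1
Therefore the multiplicative order of 72 modulo 113 is 56.

56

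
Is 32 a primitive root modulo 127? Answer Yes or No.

No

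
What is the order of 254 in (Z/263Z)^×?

ord(254) | φ(263) = 263 − 1 = 262 = 2 · 131.
Divisors of 262: 1, 2, 131, 262.
Test each divisor d:
254^1 ≡ 254 (mod 263)
254^2 ≡ 81 (mod 263)
254^131 ≡ 262 (mod 263)
254^262 ≡ 1 (mod 263) ✓
The smallest such exponent is 262, so the order of 254 is 262.

262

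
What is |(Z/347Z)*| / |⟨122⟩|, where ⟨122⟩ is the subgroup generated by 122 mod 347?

1

By Lagrange's theorem, ord_347(122) divides φ(347) = 347 − 1 = 346 = 2 · 173.
Divisors of 346: 1, 2, 173, 346.
Test each divisor d:
122^1 ≡ 122
122^2 ≡ 310
122^173 ≡ 346
122^346 ≡ 1
The order of 122 is 346, so the subgroup it generates has 346 elements.
Index = |(Z/347Z)^×| / |⟨122⟩| = 346 / 346 = 1.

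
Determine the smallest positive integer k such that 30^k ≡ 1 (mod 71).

ord(30) | φ(71) = 71 − 1 = 70 = 2 · 5 · 7.
Divisors of 70: 1, 2, 5, 7, 10, 14, 35, 70.
Compute 30^d (mod 71) for the divisors d until we hit 1:
30^1 ≡ 30
30^2 ≡ 48
30^5 ≡ 37
30^7 ≡ 1
Hence ord(30) = 7.

7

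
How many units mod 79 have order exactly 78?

24

φ(79) = 79 − 1 = 78 = 2 · 3 · 13.
Since (Z/79Z)^× is cyclic of order 78, the number of elements of order d is φ(d) when d | 78 and 0 otherwise.
78 = 2 · 3 · 13 divides 78, and φ(78) = 24.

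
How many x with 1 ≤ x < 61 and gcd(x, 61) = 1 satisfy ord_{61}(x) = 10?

4

φ(61) = 61 − 1 = 60 = 2^2 · 3 · 5.
Since (Z/61Z)^× is cyclic of order 60, the number of elements of order d is φ(d) when d | 60 and 0 otherwise.
10 = 2 · 5 divides 60, and φ(10) = 4.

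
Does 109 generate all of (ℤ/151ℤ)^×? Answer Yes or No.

Yes

φ(151) = 151 − 1 = 150 = 2 · 3 · 5^2.
109 is a primitive root mod 151 iff 109^(φ(151)/q) ≢ 1 for every prime q | φ(151), i.e. q ∈ {2, 3, 5}.
109^75 ≡ 150 (mod 151)  [q = 2: ≢ 1 ✓]
109^50 ≡ 118 (mod 151)  [q = 3: ≢ 1 ✓]
109^30 ≡ 19 (mod 151)  [q = 5: ≢ 1 ✓]
None equal 1, so ord_151(109) = 150: 109 is a primitive root.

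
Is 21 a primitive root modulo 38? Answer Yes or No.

Yes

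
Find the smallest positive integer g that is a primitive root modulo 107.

2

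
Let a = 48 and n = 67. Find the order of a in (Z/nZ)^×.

66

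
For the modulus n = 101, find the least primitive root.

2

φ(101) = 101 − 1 = 100 = 2^2 · 5^2.
g is a primitive root iff g^(100/q) ≢ 1 (mod 101) for each prime q ∈ {2, 5}.
g = 2: 2^50 ≡ 100; 2^20 ≡ 95 — none is 1, so 2 is a primitive root.
Hence the least primitive root of 101 is 2.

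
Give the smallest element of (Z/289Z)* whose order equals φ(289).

φ(289) = φ(17^2) = 17·(17−1) = 272 = 2^4 · 17.
g is a primitive root iff g^(272/q) ≢ 1 (mod 289) for each prime q ∈ {2, 17}.
g = 2: 2^136 ≡ 1 — hits 1, so not a primitive root.
g = 3: 3^136 ≡ 288; 3^16 ≡ 171 — none is 1, so 3 is a primitive root.
Hence the least primitive root of 289 is 3.

3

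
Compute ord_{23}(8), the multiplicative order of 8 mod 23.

ord(8) | φ(23) = 23 − 1 = 22 = 2 · 11.
Divisors of 22: 1, 2, 11, 22.
Check 8^d mod 23 for each divisor in increasing order:
8^1 ≡ 8 (mod 23)
8^2 ≡ 18 (mod 23)
8^11 ≡ 1 (mod 23) ✓
Therefore the multiplicative order of 8 modulo 23 is 11.

11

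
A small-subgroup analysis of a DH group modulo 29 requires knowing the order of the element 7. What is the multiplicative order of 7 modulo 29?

7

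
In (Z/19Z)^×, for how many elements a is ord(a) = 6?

φ(19) = 19 − 1 = 18 = 2 · 3^2.
In a cyclic group of order 18, there are φ(d) elements of order d for each divisor d of 18, and zero for non-divisors.
6 = 2 · 3 divides 18, and φ(6) = 2.

2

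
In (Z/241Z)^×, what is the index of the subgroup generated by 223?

Since 223 ∈ (Z/241Z)^×, its order divides φ(241) = 241 − 1 = 240 = 2^4 · 3 · 5.
Divisors of 240: 1, 2, 3, 4, 5, 6, 8, 10, 12, 15, 16, 20, 24, 30, 40, 48, 60, 80, 120, 240.
Compute 223^d (mod 241) for the divisors d until we hit 1:
223^1 ≡ 223 (mod 241)
223^2 ≡ 83 (mod 241)
223^3 ≡ 193 (mod 241)
223^4 ≡ 141 (mod 241)
223^5 ≡ 113 (mod 241)
223^6 ≡ 135 (mod 241)
223^8 ≡ 119 (mod 241)
223^10 ≡ 237 (mod 241)
223^12 ≡ 150 (mod 241)
223^15 ≡ 30 (mod 241)
223^16 ≡ 183 (mod 241)
223^20 ≡ 16 (mod 241)
223^24 ≡ 87 (mod 241)
223^30 ≡ 177 (mod 241)
223^40 ≡ 15 (mod 241)
223^48 ≡ 98 (mod 241)
223^60 ≡ 240 (mod 241)
223^80 ≡ 225 (mod 241)
223^120 ≡ 1 (mod 241) ✓
So ord_241(223) = 120, hence |⟨223⟩| = 120.
Index = |(Z/241Z)^×| / |⟨223⟩| = 240 / 120 = 2.

2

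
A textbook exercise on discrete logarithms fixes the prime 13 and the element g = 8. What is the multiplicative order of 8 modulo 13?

ord(8) | φ(13) = 13 − 1 = 12 = 2^2 · 3.
Divisors of 12: 1, 2, 3, 4, 6, 12.
Check 8^d mod 13 for each divisor in increasing order:
8^1 ≡ 8 (mod 13)
8^2 ≡ 12 (mod 13)
8^3 ≡ 5 (mod 13)
8^4 ≡ 1 (mod 13) ✓
Hence ord(8) = 4.

4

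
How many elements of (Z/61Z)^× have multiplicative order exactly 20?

φ(61) = 61 − 1 = 60 = 2^2 · 3 · 5.
(Z/61Z)^× is cyclic (|G| = 60); a cyclic group of order m has exactly φ(d) elements of each order d | m, and none otherwise.
20 = 2^2 · 5 divides 60, and φ(20) = 8.

8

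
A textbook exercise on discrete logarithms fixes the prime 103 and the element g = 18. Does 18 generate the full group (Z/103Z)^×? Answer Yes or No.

No

φ(103) = 103 − 1 = 102 = 2 · 3 · 17.
An element g generates (Z/103Z)^× iff g^(102/q) ≢ 1 (mod 103) for each prime q ∈ {2, 3, 17}.
18^51 ≡ 1 (mod 103)  [q = 2: ≡ 1 ✗]
18^34 ≡ 46 (mod 103)  [q = 3: ≢ 1 ✓]
18^6 ≡ 79 (mod 103)  [q = 17: ≢ 1 ✓]
The check at q = 2 fails, so 18 generates a proper subgroup.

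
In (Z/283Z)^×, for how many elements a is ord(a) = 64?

0

φ(283) = 283 − 1 = 282 = 2 · 3 · 47.
In a cyclic group of order 282, there are φ(d) elements of order d for each divisor d of 282, and zero for non-divisors.
Here 282 is not a multiple of 64, so there are no elements of order 64.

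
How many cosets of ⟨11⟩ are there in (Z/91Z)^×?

6

The order of 11 must divide φ(91) = φ(7·13) = (7−1)·(13−1) = 6·12 = 72 = 2^3 · 3^2.
Divisors of 72: 1, 2, 3, 4, 6, 8, 9, 12, 18, 24, 36, 72.
Check 11^d mod 91 for each divisor in increasing order:
11^1 ≡ 11 (mod 91)
11^2 ≡ 30 (mod 91)
11^3 ≡ 57 (mod 91)
11^4 ≡ 81 (mod 91)
11^6 ≡ 64 (mod 91)
11^8 ≡ 9 (mod 91)
11^9 ≡ 8 (mod 91)
11^12 ≡ 1 (mod 91) ✓
So ord_91(11) = 12, hence |⟨11⟩| = 12.
[(Z/91Z)^× : ⟨11⟩] = 72/12 = 6.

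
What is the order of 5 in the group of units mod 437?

ord(5) | φ(437) = φ(19·23) = (19−1)·(23−1) = 18·22 = 396 = 2^2 · 3^2 · 11.
Divisors of 396: 1, 2, 3, 4, 6, 9, 11, 12, 18, 22, 33, 36, 44, 66, 99, 132, 198, 396.
Evaluate successive powers at the divisors of 396:
5^1 ≡ 5 (mod 437)
5^2 ≡ 25 (mod 437)
5^3 ≡ 125 (mod 437)
5^4 ≡ 188 (mod 437)
5^6 ≡ 330 (mod 437)
5^9 ≡ 172 (mod 437)
5^11 ≡ 367 (mod 437)
5^12 ≡ 87 (mod 437)
5^18 ≡ 305 (mod 437)
5^22 ≡ 93 (mod 437)
5^33 ≡ 45 (mod 437)
5^36 ≡ 381 (mod 437)
5^44 ≡ 346 (mod 437)
5^66 ≡ 277 (mod 437)
5^99 ≡ 229 (mod 437)
5^132 ≡ 254 (mod 437)
5^198 ≡ 1 (mod 437) ✓
Hence ord(5) = 198.

198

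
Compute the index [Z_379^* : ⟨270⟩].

By Lagrange's theorem, ord_379(270) divides φ(379) = 379 − 1 = 378 = 2 · 3^3 · 7.
Divisors of 378: 1, 2, 3, 6, 7, 9, 14, 18, 21, 27, 42, 54, 63, 126, 189, 378.
Check 270^d mod 379 for each divisor in increasing order:
270^1 ≡ 270 (mod 379)
270^2 ≡ 132 (mod 379)
270^3 ≡ 14 (mod 379)
270^6 ≡ 196 (mod 379)
270^7 ≡ 239 (mod 379)
270^9 ≡ 91 (mod 379)
270^14 ≡ 271 (mod 379)
270^18 ≡ 322 (mod 379)
270^21 ≡ 339 (mod 379)
270^27 ≡ 119 (mod 379)
270^42 ≡ 84 (mod 379)
270^54 ≡ 138 (mod 379)
270^63 ≡ 51 (mod 379)
270^126 ≡ 327 (mod 379)
270^189 ≡ 1 (mod 379) ✓
Thus |⟨270⟩| = ord(270) = 189.
Index = |(Z/379Z)^×| / |⟨270⟩| = 378 / 189 = 2.

2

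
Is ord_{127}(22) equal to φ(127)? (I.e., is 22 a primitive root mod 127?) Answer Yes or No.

φ(127) = 127 − 1 = 126 = 2 · 3^2 · 7.
Test 22^(126/q) mod 127 for each prime factor q of 126:
22^63 ≡ 1 (mod 127)  [q = 2: ≡ 1 ✗]
22^42 ≡ 19 (mod 127)  [q = 3: ≢ 1 ✓]
22^18 ≡ 1 (mod 127)  [q = 7: ≡ 1 ✗]
22^63 ≡ 1 shows ord(22) | 63, strictly less than φ(127); not a primitive root.

No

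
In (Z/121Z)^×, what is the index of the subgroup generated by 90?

1

The order of 90 must divide φ(121) = φ(11^2) = 11·(11−1) = 110 = 2 · 5 · 11.
Divisors of 110: 1, 2, 5, 10, 11, 22, 55, 110.
Compute 90^d (mod 121) for the divisors d until we hit 1:
90^1 ≡ 90 (mod 121)
90^2 ≡ 114 (mod 121)
90^5 ≡ 54 (mod 121)
90^10 ≡ 12 (mod 121)
90^11 ≡ 112 (mod 121)
90^22 ≡ 81 (mod 121)
90^55 ≡ 120 (mod 121)
90^110 ≡ 1 (mod 121) ✓
Thus |⟨90⟩| = ord(90) = 110.
[(Z/121Z)^× : ⟨90⟩] = 110/110 = 1.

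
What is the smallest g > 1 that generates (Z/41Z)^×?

6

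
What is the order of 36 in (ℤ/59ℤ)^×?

29

By Lagrange's theorem, ord_59(36) divides φ(59) = 59 − 1 = 58 = 2 · 29.
Divisors of 58: 1, 2, 29, 58.
Check 36^d mod 59 for each divisor in increasing order:
36^1 ≡ 36
36^2 ≡ 57
36^29 ≡ 1
The smallest such exponent is 29, so the order of 36 is 29.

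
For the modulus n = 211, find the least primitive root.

2

φ(211) = 211 − 1 = 210 = 2 · 3 · 5 · 7.
g is a primitive root iff g^(210/q) ≢ 1 (mod 211) for each prime q ∈ {2, 3, 5, 7}.
g = 2: 2^105 ≡ 210; 2^70 ≡ 196; 2^42 ≡ 107; 2^30 ≡ 171 — none is 1, so 2 is a primitive root.
The smallest primitive root modulo 211 is 2.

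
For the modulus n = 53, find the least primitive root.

2

φ(53) = 53 − 1 = 52 = 2^2 · 13.
Test candidates g = 2, 3, … against the prime factors q ∈ {2, 13} of φ(53): g is a generator iff g^(52/q) ≢ 1 for every such q.
g = 2: 2^26 ≡ 52; 2^4 ≡ 16 — none is 1, so 2 is a primitive root.
The smallest primitive root modulo 53 is 2.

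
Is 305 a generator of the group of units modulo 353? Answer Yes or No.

Yes

φ(353) = 353 − 1 = 352 = 2^5 · 11.
An element g generates (Z/353Z)^× iff g^(352/q) ≢ 1 (mod 353) for each prime q ∈ {2, 11}.
305^176 ≡ 352 (mod 353)  [q = 2: ≢ 1 ✓]
305^32 ≡ 256 (mod 353)  [q = 11: ≢ 1 ✓]
All checks pass, so 305 has order 352 and is a primitive root modulo 353.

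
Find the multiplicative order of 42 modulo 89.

44

ord(42) | φ(89) = 89 − 1 = 88 = 2^3 · 11.
Divisors of 88: 1, 2, 4, 8, 11, 22, 44, 88.
Evaluate successive powers at the divisors of 88:
42^1 ≡ 42 (mod 89)
42^2 ≡ 73 (mod 89)
42^4 ≡ 78 (mod 89)
42^8 ≡ 32 (mod 89)
42^11 ≡ 34 (mod 89)
42^22 ≡ 88 (mod 89)
42^44 ≡ 1 (mod 89) ✓
Hence ord(42) = 44.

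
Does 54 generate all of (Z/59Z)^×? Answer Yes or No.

φ(59) = 59 − 1 = 58 = 2 · 29.
54 is a primitive root mod 59 iff 54^(φ(59)/q) ≢ 1 for every prime q | φ(59), i.e. q ∈ {2, 29}.
54^29 ≡ 58 (mod 59)  [q = 2: ≢ 1 ✓]
54^2 ≡ 25 (mod 59)  [q = 29: ≢ 1 ✓]
All checks pass, so 54 has order 58 and is a primitive root modulo 59.

Yes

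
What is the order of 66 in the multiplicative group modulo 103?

17

By Lagrange's theorem, ord_103(66) divides φ(103) = 103 − 1 = 102 = 2 · 3 · 17.
Divisors of 102: 1, 2, 3, 6, 17, 34, 51, 102.
Check 66^d mod 103 for each divisor in increasing order:
66^1 ≡ 66 (mod 103)
66^2 ≡ 30 (mod 103)
66^3 ≡ 23 (mod 103)
66^6 ≡ 14 (mod 103)
66^17 ≡ 1 (mod 103) ✓
Therefore the multiplicative order of 66 modulo 103 is 17.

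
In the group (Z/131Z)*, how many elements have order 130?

φ(131) = 131 − 1 = 130 = 2 · 5 · 13.
(Z/131Z)^× is cyclic (|G| = 130); a cyclic group of order m has exactly φ(d) elements of each order d | m, and none otherwise.
130 = 2 · 5 · 13 divides 130, and φ(130) = 48.

48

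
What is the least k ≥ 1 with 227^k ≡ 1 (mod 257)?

By Lagrange's theorem, ord_257(227) divides φ(257) = 257 − 1 = 256 = 2^8.
Divisors of 256: 1, 2, 4, 8, 16, 32, 64, 128, 256.
Check 227^d mod 257 for each divisor in increasing order:
227^1 ≡ 227
227^2 ≡ 129
227^4 ≡ 193
227^8 ≡ 241
227^16 ≡ 256
227^32 ≡ 1
Hence ord(227) = 32.

32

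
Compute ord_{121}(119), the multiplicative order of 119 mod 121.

55

Since 119 ∈ (Z/121Z)^×, its order divides φ(121) = φ(11^2) = 11·(11−1) = 110 = 2 · 5 · 11.
Divisors of 110: 1, 2, 5, 10, 11, 22, 55, 110.
Compute 119^d (mod 121) for the divisors d until we hit 1:
119^1 ≡ 119 (mod 121)
119^2 ≡ 4 (mod 121)
119^5 ≡ 89 (mod 121)
119^10 ≡ 56 (mod 121)
119^11 ≡ 9 (mod 121)
119^22 ≡ 81 (mod 121)
119^55 ≡ 1 (mod 121) ✓
Therefore the multiplicative order of 119 modulo 121 is 55.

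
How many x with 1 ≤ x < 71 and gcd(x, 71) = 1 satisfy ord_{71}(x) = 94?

φ(71) = 71 − 1 = 70 = 2 · 5 · 7.
(Z/71Z)^× is cyclic (|G| = 70); a cyclic group of order m has exactly φ(d) elements of each order d | m, and none otherwise.
Here 70 is not a multiple of 94, so there are no elements of order 94.

0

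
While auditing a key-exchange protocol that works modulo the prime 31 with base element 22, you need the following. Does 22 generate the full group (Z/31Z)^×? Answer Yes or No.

φ(31) = 31 − 1 = 30 = 2 · 3 · 5.
22 is a primitive root mod 31 iff 22^(φ(31)/q) ≢ 1 for every prime q | φ(31), i.e. q ∈ {2, 3, 5}.
22^15 ≡ 30 (mod 31)  [q = 2: ≢ 1 ✓]
22^10 ≡ 5 (mod 31)  [q = 3: ≢ 1 ✓]
22^6 ≡ 8 (mod 31)  [q = 5: ≢ 1 ✓]
None equal 1, so ord_31(22) = 30: 22 is a primitive root.

Yes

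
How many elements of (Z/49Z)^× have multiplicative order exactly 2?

1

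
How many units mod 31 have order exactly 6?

φ(31) = 31 − 1 = 30 = 2 · 3 · 5.
Since (Z/31Z)^× is cyclic of order 30, the number of elements of order d is φ(d) when d | 30 and 0 otherwise.
6 = 2 · 3 divides 30, and φ(6) = 2.

2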